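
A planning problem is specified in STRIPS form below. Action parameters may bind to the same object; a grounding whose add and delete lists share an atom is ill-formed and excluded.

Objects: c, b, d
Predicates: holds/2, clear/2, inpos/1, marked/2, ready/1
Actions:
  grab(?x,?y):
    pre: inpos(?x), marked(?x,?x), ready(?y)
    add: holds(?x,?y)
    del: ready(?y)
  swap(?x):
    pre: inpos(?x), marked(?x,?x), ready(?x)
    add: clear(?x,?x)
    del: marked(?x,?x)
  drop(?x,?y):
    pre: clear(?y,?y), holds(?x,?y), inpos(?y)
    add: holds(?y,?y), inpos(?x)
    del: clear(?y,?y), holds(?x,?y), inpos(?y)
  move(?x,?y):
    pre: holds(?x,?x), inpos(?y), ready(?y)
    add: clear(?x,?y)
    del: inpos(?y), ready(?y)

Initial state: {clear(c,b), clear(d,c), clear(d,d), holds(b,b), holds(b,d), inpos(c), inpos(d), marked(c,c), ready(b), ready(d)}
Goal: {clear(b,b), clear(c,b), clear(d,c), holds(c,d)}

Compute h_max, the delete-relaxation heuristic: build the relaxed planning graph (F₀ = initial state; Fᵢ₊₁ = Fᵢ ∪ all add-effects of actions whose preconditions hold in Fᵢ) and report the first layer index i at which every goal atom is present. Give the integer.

2

F0 = init (10 atoms)
F1 = F0 ∪ {clear(b,d), holds(c,b), holds(c,d), holds(d,d), inpos(b)}  (15 atoms)
F2 = F1 ∪ {clear(b,b), clear(d,b)}  (17 atoms)
goal ⊆ F2  ⇒  h_max = 2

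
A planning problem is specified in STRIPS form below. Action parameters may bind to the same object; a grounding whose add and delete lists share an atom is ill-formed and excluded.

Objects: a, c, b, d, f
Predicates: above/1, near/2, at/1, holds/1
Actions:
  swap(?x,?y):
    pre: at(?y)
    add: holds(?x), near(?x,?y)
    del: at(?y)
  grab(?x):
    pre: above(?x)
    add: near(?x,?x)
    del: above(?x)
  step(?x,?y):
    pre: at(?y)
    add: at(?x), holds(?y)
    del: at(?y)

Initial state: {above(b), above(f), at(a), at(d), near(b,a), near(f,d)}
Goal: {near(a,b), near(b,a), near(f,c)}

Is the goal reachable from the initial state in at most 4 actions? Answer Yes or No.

1. step(c,a)  →  {above(b), above(f), at(c), at(d), holds(a), near(b,a), near(f,d)}
2. swap(f,c)  →  {above(b), above(f), at(d), holds(a), holds(f), near(b,a), near(f,c), near(f,d)}
3. step(b,d)  →  {above(b), above(f), at(b), holds(a), holds(d), holds(f), near(b,a), near(f,c), near(f,d)}
4. swap(a,b)  →  {above(b), above(f), holds(a), holds(d), holds(f), near(a,b), near(b,a), near(f,c), near(f,d)}
optimal plan length = 4; 4 ≤ 4

Yes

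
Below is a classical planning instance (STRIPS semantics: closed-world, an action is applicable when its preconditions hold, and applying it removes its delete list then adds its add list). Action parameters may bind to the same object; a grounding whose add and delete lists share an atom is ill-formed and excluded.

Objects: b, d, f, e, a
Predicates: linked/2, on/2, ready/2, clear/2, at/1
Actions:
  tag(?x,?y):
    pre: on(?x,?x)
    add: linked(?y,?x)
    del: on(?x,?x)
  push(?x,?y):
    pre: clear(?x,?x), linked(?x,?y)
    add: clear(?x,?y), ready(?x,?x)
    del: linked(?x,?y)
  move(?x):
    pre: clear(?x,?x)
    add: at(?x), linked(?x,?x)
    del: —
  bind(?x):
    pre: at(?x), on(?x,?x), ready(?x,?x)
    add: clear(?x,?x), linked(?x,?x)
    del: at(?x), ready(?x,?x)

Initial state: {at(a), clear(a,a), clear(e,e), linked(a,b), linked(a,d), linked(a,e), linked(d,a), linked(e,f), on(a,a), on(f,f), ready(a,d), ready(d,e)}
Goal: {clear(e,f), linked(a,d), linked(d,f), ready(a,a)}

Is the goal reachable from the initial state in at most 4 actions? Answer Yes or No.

1. tag(f,d)  →  {at(a), clear(a,a), clear(e,e), linked(a,b), linked(a,d), linked(a,e), linked(d,a), linked(d,f), linked(e,f), on(a,a), ready(a,d), ready(d,e)}
2. push(e,f)  →  {at(a), clear(a,a), clear(e,e), clear(e,f), linked(a,b), linked(a,d), linked(a,e), linked(d,a), linked(d,f), on(a,a), ready(a,d), ready(d,e), ready(e,e)}
3. push(a,b)  →  {at(a), clear(a,a), clear(a,b), clear(e,e), clear(e,f), linked(a,d), linked(a,e), linked(d,a), linked(d,f), on(a,a), ready(a,a), ready(a,d), ready(d,e), ready(e,e)}
optimal plan length = 3; 3 ≤ 4

Yes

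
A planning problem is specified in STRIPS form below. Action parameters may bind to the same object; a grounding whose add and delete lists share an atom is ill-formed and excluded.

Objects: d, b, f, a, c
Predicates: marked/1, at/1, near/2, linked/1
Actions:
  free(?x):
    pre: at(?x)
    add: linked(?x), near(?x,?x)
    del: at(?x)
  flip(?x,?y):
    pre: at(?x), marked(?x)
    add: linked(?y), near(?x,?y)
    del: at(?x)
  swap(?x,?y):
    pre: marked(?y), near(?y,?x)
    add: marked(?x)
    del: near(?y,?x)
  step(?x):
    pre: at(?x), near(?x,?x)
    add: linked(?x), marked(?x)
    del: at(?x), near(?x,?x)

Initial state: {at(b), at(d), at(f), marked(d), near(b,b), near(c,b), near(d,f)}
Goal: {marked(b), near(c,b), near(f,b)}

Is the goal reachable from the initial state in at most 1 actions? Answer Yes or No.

1. swap(f,d)  →  {at(b), at(d), at(f), marked(d), marked(f), near(b,b), near(c,b)}
2. flip(f,b)  →  {at(b), at(d), linked(b), marked(d), marked(f), near(b,b), near(c,b), near(f,b)}
3. step(b)  →  {at(d), linked(b), marked(b), marked(d), marked(f), near(c,b), near(f,b)}
optimal plan length = 3; 3 > 1

No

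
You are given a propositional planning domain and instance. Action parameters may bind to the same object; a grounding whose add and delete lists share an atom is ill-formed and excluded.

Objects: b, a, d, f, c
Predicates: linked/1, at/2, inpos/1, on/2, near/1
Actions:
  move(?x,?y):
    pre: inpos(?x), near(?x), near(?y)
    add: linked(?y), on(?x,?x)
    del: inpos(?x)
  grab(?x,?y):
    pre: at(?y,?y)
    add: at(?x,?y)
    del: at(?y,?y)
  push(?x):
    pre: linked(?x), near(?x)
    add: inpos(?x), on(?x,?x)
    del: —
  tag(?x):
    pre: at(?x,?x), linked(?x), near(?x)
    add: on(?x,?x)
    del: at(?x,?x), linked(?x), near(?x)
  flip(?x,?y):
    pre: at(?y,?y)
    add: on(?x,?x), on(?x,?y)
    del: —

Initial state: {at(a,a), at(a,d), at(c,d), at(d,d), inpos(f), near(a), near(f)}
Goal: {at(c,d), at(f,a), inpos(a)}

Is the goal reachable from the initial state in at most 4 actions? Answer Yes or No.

1. move(f,a)  →  {at(a,a), at(a,d), at(c,d), at(d,d), linked(a), near(a), near(f), on(f,f)}
2. grab(f,a)  →  {at(a,d), at(c,d), at(d,d), at(f,a), linked(a), near(a), near(f), on(f,f)}
3. push(a)  →  {at(a,d), at(c,d), at(d,d), at(f,a), inpos(a), linked(a), near(a), near(f), on(a,a), on(f,f)}
optimal plan length = 3; 3 ≤ 4

Yes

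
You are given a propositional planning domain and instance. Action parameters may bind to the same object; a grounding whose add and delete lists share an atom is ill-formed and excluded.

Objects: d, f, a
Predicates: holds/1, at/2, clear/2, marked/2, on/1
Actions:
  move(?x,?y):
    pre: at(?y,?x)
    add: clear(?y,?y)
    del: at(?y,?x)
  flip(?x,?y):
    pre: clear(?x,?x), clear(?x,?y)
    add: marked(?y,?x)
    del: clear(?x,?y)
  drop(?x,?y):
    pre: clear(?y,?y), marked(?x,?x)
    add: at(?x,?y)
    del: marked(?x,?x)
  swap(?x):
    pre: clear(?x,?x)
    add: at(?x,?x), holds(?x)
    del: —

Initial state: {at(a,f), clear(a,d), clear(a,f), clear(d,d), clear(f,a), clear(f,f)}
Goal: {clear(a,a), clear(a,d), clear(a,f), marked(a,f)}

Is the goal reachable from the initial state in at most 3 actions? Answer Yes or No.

1. move(f,a)  →  {clear(a,a), clear(a,d), clear(a,f), clear(d,d), clear(f,a), clear(f,f)}
2. flip(f,a)  →  {clear(a,a), clear(a,d), clear(a,f), clear(d,d), clear(f,f), marked(a,f)}
optimal plan length = 2; 2 ≤ 3

Yes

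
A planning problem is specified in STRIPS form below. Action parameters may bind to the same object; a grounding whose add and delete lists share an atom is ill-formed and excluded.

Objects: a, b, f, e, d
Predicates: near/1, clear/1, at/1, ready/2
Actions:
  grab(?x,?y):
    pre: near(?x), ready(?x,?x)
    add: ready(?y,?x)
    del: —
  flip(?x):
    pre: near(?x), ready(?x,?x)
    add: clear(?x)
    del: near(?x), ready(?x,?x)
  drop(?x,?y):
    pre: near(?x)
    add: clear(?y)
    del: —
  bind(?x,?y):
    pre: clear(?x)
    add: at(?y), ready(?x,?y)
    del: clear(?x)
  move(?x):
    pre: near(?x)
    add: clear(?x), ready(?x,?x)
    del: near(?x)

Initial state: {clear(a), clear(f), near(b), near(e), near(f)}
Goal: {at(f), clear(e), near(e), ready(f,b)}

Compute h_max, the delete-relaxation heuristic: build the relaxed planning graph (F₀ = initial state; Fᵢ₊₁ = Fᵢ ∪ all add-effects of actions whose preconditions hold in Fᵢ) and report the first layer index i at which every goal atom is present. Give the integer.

1

F0 = init (5 atoms)
F1 = F0 ∪ {at(a), at(b), at(d), at(e), at(f), clear(b), clear(d), clear(e), ready(a,a), ready(a,b), ready(a,d), ready(a,e), ready(a,f), ready(b,b), ready(e,e), ready(f,a), ready(f,b), ready(f,d), ready(f,e), ready(f,f)}  (25 atoms)
goal ⊆ F1  ⇒  h_max = 1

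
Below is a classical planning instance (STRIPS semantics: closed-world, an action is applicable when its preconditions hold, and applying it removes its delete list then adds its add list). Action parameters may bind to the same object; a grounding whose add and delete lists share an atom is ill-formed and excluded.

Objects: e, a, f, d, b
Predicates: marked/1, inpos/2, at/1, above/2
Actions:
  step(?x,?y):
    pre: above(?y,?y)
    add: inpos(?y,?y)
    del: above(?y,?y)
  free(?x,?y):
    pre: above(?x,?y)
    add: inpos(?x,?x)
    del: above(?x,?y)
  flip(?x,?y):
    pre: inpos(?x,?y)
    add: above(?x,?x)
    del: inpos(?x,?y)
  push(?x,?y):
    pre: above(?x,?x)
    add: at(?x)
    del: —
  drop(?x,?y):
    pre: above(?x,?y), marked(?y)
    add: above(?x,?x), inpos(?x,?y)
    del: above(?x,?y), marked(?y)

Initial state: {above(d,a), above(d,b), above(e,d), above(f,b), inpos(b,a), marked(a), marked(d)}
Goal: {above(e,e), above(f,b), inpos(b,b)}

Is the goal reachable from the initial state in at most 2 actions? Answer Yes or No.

1. flip(b,a)  →  {above(b,b), above(d,a), above(d,b), above(e,d), above(f,b), marked(a), marked(d)}
2. step(e,b)  →  {above(d,a), above(d,b), above(e,d), above(f,b), inpos(b,b), marked(a), marked(d)}
3. drop(e,d)  →  {above(d,a), above(d,b), above(e,e), above(f,b), inpos(b,b), inpos(e,d), marked(a)}
optimal plan length = 3; 3 > 2

No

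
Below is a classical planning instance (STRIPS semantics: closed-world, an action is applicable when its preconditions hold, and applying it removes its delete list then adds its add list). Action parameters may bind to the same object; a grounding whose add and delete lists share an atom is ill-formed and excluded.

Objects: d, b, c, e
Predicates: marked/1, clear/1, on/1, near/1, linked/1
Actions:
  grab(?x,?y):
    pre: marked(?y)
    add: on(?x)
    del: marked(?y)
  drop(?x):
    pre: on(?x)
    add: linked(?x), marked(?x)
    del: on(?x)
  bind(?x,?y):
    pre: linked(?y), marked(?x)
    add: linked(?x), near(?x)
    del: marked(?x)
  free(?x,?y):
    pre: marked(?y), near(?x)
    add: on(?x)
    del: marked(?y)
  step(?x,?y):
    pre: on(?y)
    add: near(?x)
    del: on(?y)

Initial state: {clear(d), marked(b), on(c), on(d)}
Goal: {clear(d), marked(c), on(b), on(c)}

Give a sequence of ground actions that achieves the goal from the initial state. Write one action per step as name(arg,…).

grab(b,b); drop(d); drop(c); grab(c,d)

1. grab(b,b)  →  {clear(d), on(b), on(c), on(d)}
2. drop(d)  →  {clear(d), linked(d), marked(d), on(b), on(c)}
3. drop(c)  →  {clear(d), linked(c), linked(d), marked(c), marked(d), on(b)}
4. grab(c,d)  →  {clear(d), linked(c), linked(d), marked(c), on(b), on(c)}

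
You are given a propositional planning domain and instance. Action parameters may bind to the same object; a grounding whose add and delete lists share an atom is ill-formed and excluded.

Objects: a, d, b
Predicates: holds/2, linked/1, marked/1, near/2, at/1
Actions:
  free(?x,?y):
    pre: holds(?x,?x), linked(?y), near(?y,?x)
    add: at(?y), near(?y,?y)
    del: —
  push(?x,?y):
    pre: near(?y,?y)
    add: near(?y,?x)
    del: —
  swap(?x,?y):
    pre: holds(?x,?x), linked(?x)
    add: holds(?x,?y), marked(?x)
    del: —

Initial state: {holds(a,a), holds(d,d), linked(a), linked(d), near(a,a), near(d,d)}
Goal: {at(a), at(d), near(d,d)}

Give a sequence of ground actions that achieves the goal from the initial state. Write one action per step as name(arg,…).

1. free(a,a)  →  {at(a), holds(a,a), holds(d,d), linked(a), linked(d), near(a,a), near(d,d)}
2. free(d,d)  →  {at(a), at(d), holds(a,a), holds(d,d), linked(a), linked(d), near(a,a), near(d,d)}

free(a,a); free(d,d)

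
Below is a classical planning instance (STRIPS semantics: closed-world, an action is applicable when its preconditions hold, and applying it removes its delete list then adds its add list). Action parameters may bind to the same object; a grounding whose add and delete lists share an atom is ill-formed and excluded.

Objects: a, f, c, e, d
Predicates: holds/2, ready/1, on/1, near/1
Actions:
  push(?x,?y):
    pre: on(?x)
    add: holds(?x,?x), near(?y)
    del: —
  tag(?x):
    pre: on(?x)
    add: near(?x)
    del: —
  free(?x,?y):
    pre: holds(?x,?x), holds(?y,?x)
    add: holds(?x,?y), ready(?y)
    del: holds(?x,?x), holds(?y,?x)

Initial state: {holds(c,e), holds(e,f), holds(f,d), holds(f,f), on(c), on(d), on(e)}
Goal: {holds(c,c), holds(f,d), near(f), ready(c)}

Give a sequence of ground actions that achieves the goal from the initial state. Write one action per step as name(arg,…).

1. push(c,a)  →  {holds(c,c), holds(c,e), holds(e,f), holds(f,d), holds(f,f), near(a), on(c), on(d), on(e)}
2. push(e,f)  →  {holds(c,c), holds(c,e), holds(e,e), holds(e,f), holds(f,d), holds(f,f), near(a), near(f), on(c), on(d), on(e)}
3. free(e,c)  →  {holds(c,c), holds(e,c), holds(e,f), holds(f,d), holds(f,f), near(a), near(f), on(c), on(d), on(e), ready(c)}

push(c,a); push(e,f); free(e,c)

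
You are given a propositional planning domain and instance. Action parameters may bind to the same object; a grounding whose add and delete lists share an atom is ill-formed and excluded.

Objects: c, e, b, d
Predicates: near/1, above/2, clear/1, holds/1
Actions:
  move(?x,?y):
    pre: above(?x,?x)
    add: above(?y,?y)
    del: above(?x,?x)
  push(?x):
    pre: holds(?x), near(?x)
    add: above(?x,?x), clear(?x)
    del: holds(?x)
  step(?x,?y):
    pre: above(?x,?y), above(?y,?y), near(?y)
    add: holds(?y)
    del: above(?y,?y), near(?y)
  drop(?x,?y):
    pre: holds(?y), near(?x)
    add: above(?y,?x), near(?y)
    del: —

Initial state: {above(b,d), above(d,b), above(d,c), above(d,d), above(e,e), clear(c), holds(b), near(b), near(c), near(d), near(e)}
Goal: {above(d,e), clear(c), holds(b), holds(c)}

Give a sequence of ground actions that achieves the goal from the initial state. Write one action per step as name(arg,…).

1. move(e,c)  →  {above(b,d), above(c,c), above(d,b), above(d,c), above(d,d), clear(c), holds(b), near(b), near(c), near(d), near(e)}
2. step(c,c)  →  {above(b,d), above(d,b), above(d,c), above(d,d), clear(c), holds(b), holds(c), near(b), near(d), near(e)}
3. step(b,d)  →  {above(b,d), above(d,b), above(d,c), clear(c), holds(b), holds(c), holds(d), near(b), near(e)}
4. drop(e,d)  →  {above(b,d), above(d,b), above(d,c), above(d,e), clear(c), holds(b), holds(c), holds(d), near(b), near(d), near(e)}

move(e,c); step(c,c); step(b,d); drop(e,d)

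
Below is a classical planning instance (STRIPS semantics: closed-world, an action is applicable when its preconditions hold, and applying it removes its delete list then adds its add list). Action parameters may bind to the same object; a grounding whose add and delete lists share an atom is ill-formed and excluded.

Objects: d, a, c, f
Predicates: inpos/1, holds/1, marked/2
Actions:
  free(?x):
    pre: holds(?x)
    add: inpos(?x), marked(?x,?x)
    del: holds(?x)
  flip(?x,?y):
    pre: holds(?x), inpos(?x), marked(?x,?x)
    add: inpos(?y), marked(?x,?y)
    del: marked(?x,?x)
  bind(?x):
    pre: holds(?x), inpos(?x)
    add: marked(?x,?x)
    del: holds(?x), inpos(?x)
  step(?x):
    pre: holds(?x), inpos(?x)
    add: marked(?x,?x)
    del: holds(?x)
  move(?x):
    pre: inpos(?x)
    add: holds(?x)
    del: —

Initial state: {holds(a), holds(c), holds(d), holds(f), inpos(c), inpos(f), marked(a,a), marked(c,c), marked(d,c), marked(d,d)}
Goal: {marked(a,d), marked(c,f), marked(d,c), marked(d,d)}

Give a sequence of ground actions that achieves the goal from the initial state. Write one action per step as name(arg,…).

free(a); flip(c,f); move(a); flip(a,d)

1. free(a)  →  {holds(c), holds(d), holds(f), inpos(a), inpos(c), inpos(f), marked(a,a), marked(c,c), marked(d,c), marked(d,d)}
2. flip(c,f)  →  {holds(c), holds(d), holds(f), inpos(a), inpos(c), inpos(f), marked(a,a), marked(c,f), marked(d,c), marked(d,d)}
3. move(a)  →  {holds(a), holds(c), holds(d), holds(f), inpos(a), inpos(c), inpos(f), marked(a,a), marked(c,f), marked(d,c), marked(d,d)}
4. flip(a,d)  →  {holds(a), holds(c), holds(d), holds(f), inpos(a), inpos(c), inpos(d), inpos(f), marked(a,d), marked(c,f), marked(d,c), marked(d,d)}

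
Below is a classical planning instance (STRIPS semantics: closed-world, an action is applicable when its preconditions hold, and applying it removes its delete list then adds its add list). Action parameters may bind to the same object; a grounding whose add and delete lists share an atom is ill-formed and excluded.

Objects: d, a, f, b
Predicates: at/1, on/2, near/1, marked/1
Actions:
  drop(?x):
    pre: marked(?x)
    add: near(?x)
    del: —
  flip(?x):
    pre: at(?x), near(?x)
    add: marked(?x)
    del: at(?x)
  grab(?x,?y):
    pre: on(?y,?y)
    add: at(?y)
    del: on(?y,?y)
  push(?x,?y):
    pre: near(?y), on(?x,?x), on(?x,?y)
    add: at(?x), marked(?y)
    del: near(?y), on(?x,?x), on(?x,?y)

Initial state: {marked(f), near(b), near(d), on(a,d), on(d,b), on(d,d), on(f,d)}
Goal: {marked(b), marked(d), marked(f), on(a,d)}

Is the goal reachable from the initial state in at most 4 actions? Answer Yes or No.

1. push(d,b)  →  {at(d), marked(b), marked(f), near(d), on(a,d), on(f,d)}
2. flip(d)  →  {marked(b), marked(d), marked(f), near(d), on(a,d), on(f,d)}
optimal plan length = 2; 2 ≤ 4

Yes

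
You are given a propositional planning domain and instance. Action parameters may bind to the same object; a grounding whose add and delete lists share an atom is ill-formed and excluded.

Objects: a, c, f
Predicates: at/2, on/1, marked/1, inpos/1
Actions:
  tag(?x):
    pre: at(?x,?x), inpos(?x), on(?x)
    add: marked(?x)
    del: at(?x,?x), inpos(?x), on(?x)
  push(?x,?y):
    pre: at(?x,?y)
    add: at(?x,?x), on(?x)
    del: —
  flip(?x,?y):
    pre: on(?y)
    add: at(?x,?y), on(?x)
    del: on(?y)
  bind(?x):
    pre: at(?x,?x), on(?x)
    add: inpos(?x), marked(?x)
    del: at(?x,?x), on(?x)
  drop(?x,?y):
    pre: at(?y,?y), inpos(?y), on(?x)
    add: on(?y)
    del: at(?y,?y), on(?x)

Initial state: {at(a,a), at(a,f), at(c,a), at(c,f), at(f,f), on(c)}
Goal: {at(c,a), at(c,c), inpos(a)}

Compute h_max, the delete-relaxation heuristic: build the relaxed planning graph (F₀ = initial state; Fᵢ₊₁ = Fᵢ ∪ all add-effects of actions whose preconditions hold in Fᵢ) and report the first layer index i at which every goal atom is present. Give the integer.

2

F0 = init (6 atoms)
F1 = F0 ∪ {at(a,c), at(c,c), at(f,c), on(a), on(f)}  (11 atoms)
F2 = F1 ∪ {at(f,a), inpos(a), inpos(c), inpos(f), marked(a), marked(c), marked(f)}  (18 atoms)
goal ⊆ F2  ⇒  h_max = 2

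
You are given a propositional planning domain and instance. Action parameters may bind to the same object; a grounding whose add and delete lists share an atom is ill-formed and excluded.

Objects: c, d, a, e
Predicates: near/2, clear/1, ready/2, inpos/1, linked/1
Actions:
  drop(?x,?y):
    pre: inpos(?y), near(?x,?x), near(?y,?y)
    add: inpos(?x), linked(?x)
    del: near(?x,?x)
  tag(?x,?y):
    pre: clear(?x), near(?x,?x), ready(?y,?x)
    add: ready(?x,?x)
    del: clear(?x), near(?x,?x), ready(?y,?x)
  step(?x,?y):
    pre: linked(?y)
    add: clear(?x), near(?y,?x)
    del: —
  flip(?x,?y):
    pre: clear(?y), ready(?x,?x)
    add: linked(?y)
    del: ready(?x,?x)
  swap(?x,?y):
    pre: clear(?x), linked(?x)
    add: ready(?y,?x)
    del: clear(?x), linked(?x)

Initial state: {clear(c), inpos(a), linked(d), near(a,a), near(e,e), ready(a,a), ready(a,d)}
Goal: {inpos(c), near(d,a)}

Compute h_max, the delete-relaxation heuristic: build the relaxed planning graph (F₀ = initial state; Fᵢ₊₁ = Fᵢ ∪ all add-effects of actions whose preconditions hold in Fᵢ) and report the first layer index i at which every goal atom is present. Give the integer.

3

F0 = init (7 atoms)
F1 = F0 ∪ {clear(a), clear(d), clear(e), inpos(e), linked(a), linked(c), linked(e), near(d,a), near(d,c), near(d,d), near(d,e)}  (18 atoms)
F2 = F1 ∪ {inpos(d), near(a,c), near(a,d), near(a,e), near(c,a), near(c,c), near(c,d), near(c,e), near(e,a), near(e,c), near(e,d), ready(a,c), ready(a,e), ready(c,a), ready(c,c), ready(c,d), ready(c,e), ready(d,a), ready(d,c), ready(d,d), ready(d,e), ready(e,a), ready(e,c), ready(e,d), ready(e,e)}  (43 atoms)
F3 = F2 ∪ {inpos(c)}  (44 atoms)
goal ⊆ F3  ⇒  h_max = 3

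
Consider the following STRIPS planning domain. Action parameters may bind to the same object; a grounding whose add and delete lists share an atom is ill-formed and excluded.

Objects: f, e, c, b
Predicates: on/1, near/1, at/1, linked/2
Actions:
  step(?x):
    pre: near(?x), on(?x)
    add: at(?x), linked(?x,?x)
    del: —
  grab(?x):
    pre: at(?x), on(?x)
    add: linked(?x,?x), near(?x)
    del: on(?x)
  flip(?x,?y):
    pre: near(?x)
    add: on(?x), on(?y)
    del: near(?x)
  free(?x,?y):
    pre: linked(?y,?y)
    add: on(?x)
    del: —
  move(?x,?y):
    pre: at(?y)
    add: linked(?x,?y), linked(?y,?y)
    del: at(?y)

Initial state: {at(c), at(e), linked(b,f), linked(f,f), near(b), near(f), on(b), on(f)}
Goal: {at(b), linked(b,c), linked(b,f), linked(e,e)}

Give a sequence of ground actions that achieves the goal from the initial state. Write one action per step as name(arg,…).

1. step(b)  →  {at(b), at(c), at(e), linked(b,b), linked(b,f), linked(f,f), near(b), near(f), on(b), on(f)}
2. move(f,e)  →  {at(b), at(c), linked(b,b), linked(b,f), linked(e,e), linked(f,e), linked(f,f), near(b), near(f), on(b), on(f)}
3. move(b,c)  →  {at(b), linked(b,b), linked(b,c), linked(b,f), linked(c,c), linked(e,e), linked(f,e), linked(f,f), near(b), near(f), on(b), on(f)}

step(b); move(f,e); move(b,c)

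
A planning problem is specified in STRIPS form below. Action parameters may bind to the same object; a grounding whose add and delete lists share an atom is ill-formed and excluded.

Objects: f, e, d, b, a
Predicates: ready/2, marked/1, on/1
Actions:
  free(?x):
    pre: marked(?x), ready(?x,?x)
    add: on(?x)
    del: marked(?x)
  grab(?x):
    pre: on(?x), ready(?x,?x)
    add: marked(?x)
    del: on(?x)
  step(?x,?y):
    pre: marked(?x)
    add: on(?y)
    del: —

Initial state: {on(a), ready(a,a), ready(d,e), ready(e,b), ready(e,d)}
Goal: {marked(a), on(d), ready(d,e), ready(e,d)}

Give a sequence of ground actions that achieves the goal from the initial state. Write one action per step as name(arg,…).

grab(a); step(a,d)

1. grab(a)  →  {marked(a), ready(a,a), ready(d,e), ready(e,b), ready(e,d)}
2. step(a,d)  →  {marked(a), on(d), ready(a,a), ready(d,e), ready(e,b), ready(e,d)}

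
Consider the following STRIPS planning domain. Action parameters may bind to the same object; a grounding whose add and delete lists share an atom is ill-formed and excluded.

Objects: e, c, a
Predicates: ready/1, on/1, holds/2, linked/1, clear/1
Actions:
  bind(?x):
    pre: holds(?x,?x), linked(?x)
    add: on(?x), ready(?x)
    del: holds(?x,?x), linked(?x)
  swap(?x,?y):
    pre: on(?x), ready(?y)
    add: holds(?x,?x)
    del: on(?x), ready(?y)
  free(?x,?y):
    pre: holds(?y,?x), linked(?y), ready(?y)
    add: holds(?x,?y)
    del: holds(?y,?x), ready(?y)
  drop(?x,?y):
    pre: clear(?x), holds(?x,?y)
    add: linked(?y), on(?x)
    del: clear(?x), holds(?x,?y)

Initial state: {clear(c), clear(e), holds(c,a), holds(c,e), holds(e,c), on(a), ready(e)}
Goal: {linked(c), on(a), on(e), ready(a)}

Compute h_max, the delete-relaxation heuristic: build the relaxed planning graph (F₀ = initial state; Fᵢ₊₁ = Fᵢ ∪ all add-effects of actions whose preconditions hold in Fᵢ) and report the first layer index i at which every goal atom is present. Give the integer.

2

F0 = init (7 atoms)
F1 = F0 ∪ {holds(a,a), linked(a), linked(c), linked(e), on(c), on(e)}  (13 atoms)
F2 = F1 ∪ {holds(c,c), holds(e,e), ready(a)}  (16 atoms)
goal ⊆ F2  ⇒  h_max = 2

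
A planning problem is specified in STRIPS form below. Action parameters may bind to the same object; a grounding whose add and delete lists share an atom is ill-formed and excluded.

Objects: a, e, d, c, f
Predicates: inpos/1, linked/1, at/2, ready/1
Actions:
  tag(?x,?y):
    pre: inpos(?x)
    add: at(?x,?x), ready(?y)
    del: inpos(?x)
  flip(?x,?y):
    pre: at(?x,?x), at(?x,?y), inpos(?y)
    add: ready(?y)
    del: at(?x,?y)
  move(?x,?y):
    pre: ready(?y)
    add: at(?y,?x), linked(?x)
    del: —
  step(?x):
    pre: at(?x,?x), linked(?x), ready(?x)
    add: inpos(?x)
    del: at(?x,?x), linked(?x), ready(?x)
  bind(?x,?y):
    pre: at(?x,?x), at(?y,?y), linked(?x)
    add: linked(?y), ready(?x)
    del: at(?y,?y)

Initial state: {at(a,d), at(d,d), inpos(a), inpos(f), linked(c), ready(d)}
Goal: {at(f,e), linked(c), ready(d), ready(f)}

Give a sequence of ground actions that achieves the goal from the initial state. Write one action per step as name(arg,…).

1. tag(a,f)  →  {at(a,a), at(a,d), at(d,d), inpos(f), linked(c), ready(d), ready(f)}
2. move(e,f)  →  {at(a,a), at(a,d), at(d,d), at(f,e), inpos(f), linked(c), linked(e), ready(d), ready(f)}

tag(a,f); move(e,f)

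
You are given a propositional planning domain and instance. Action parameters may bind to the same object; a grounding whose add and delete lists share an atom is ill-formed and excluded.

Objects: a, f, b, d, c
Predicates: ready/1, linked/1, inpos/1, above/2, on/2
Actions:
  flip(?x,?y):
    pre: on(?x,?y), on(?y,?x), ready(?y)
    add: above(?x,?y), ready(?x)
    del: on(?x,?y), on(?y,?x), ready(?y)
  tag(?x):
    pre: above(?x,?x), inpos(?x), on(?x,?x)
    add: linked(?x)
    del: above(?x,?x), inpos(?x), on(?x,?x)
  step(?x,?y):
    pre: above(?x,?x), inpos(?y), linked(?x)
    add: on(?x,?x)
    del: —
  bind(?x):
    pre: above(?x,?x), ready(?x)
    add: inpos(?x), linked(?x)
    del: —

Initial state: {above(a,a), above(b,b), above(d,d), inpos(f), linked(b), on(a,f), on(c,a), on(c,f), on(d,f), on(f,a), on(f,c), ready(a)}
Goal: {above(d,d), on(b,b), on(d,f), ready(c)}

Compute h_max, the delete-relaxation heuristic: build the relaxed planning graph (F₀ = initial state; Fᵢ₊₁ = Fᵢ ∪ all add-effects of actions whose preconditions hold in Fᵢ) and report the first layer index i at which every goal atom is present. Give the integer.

F0 = init (12 atoms)
F1 = F0 ∪ {above(f,a), inpos(a), linked(a), on(b,b), ready(f)}  (17 atoms)
F2 = F1 ∪ {above(a,f), above(c,f), on(a,a), ready(c)}  (21 atoms)
goal ⊆ F2  ⇒  h_max = 2

2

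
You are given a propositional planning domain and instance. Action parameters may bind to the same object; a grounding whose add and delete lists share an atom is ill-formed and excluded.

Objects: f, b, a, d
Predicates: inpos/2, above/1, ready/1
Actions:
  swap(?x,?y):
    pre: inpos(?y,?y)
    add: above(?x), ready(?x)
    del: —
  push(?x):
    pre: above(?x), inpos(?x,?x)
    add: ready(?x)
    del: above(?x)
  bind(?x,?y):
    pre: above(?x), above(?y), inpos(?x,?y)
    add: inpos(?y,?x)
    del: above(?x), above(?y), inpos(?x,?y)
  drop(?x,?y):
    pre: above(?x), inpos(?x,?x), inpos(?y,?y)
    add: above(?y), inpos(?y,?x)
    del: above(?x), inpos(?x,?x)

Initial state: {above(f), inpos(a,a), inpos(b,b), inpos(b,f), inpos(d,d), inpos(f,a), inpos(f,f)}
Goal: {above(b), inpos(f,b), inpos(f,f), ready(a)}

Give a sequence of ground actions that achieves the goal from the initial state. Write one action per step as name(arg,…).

1. swap(b,f)  →  {above(b), above(f), inpos(a,a), inpos(b,b), inpos(b,f), inpos(d,d), inpos(f,a), inpos(f,f), ready(b)}
2. swap(a,f)  →  {above(a), above(b), above(f), inpos(a,a), inpos(b,b), inpos(b,f), inpos(d,d), inpos(f,a), inpos(f,f), ready(a), ready(b)}
3. bind(b,f)  →  {above(a), inpos(a,a), inpos(b,b), inpos(d,d), inpos(f,a), inpos(f,b), inpos(f,f), ready(a), ready(b)}
4. swap(b,f)  →  {above(a), above(b), inpos(a,a), inpos(b,b), inpos(d,d), inpos(f,a), inpos(f,b), inpos(f,f), ready(a), ready(b)}

swap(b,f); swap(a,f); bind(b,f); swap(b,f)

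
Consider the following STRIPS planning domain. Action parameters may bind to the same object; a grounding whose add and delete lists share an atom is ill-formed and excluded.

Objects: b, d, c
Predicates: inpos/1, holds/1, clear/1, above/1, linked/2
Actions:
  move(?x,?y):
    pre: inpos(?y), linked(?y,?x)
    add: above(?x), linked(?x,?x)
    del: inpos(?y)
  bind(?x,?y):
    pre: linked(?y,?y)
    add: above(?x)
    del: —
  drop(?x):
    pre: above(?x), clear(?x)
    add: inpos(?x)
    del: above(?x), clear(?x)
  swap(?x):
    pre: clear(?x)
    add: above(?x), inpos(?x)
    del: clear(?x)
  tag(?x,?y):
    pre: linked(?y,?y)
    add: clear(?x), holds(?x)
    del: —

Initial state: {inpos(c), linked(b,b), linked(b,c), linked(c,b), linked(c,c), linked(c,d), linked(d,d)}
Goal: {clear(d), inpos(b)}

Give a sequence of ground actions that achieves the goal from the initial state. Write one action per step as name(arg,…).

tag(b,b); swap(b); tag(d,b)

1. tag(b,b)  →  {clear(b), holds(b), inpos(c), linked(b,b), linked(b,c), linked(c,b), linked(c,c), linked(c,d), linked(d,d)}
2. swap(b)  →  {above(b), holds(b), inpos(b), inpos(c), linked(b,b), linked(b,c), linked(c,b), linked(c,c), linked(c,d), linked(d,d)}
3. tag(d,b)  →  {above(b), clear(d), holds(b), holds(d), inpos(b), inpos(c), linked(b,b), linked(b,c), linked(c,b), linked(c,c), linked(c,d), linked(d,d)}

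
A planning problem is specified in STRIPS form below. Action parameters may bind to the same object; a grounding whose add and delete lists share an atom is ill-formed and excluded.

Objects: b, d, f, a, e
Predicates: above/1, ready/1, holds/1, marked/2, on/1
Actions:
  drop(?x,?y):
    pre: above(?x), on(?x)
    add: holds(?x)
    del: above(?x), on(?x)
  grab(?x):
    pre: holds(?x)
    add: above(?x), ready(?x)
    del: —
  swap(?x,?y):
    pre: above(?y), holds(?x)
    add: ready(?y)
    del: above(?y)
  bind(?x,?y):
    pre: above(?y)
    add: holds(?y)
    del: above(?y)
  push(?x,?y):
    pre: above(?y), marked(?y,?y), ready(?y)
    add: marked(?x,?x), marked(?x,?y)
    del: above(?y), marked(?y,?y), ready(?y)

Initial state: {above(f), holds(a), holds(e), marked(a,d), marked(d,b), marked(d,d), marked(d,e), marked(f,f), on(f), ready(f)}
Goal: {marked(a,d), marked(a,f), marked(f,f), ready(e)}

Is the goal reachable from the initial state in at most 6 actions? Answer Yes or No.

1. grab(a)  →  {above(a), above(f), holds(a), holds(e), marked(a,d), marked(d,b), marked(d,d), marked(d,e), marked(f,f), on(f), ready(a), ready(f)}
2. grab(e)  →  {above(a), above(e), above(f), holds(a), holds(e), marked(a,d), marked(d,b), marked(d,d), marked(d,e), marked(f,f), on(f), ready(a), ready(e), ready(f)}
3. push(a,f)  →  {above(a), above(e), holds(a), holds(e), marked(a,a), marked(a,d), marked(a,f), marked(d,b), marked(d,d), marked(d,e), on(f), ready(a), ready(e)}
4. push(f,a)  →  {above(e), holds(a), holds(e), marked(a,d), marked(a,f), marked(d,b), marked(d,d), marked(d,e), marked(f,a), marked(f,f), on(f), ready(e)}
optimal plan length = 4; 4 ≤ 6

Yes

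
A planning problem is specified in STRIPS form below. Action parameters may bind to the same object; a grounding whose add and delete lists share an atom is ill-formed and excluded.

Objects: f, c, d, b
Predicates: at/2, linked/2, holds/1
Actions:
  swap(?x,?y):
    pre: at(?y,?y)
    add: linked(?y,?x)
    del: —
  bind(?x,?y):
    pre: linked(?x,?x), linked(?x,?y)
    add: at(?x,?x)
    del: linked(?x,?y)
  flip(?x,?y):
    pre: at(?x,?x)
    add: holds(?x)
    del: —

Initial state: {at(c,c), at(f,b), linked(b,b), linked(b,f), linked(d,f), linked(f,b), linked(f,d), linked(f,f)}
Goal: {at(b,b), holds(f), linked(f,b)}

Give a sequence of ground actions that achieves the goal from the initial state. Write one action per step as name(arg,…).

bind(f,f); bind(b,f); flip(f,f)

1. bind(f,f)  →  {at(c,c), at(f,b), at(f,f), linked(b,b), linked(b,f), linked(d,f), linked(f,b), linked(f,d)}
2. bind(b,f)  →  {at(b,b), at(c,c), at(f,b), at(f,f), linked(b,b), linked(d,f), linked(f,b), linked(f,d)}
3. flip(f,f)  →  {at(b,b), at(c,c), at(f,b), at(f,f), holds(f), linked(b,b), linked(d,f), linked(f,b), linked(f,d)}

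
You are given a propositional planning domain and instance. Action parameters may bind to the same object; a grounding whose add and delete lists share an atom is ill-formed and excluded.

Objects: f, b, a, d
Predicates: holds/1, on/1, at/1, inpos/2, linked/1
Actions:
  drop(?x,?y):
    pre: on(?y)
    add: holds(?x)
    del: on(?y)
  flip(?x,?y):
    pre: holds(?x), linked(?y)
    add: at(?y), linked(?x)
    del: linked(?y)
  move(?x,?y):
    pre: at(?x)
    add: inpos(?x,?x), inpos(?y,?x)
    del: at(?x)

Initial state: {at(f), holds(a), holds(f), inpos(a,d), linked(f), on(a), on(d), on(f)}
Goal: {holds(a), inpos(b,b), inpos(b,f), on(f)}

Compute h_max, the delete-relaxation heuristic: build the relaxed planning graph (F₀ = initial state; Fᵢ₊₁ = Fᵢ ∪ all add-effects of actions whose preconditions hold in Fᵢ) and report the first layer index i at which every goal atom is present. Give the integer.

F0 = init (8 atoms)
F1 = F0 ∪ {holds(b), holds(d), inpos(a,f), inpos(b,f), inpos(d,f), inpos(f,f), linked(a)}  (15 atoms)
F2 = F1 ∪ {at(a), linked(b), linked(d)}  (18 atoms)
F3 = F2 ∪ {at(b), at(d), inpos(a,a), inpos(b,a), inpos(d,a), inpos(f,a)}  (24 atoms)
F4 = F3 ∪ {inpos(a,b), inpos(b,b), inpos(b,d), inpos(d,b), inpos(d,d), inpos(f,b), inpos(f,d)}  (31 atoms)
goal ⊆ F4  ⇒  h_max = 4

4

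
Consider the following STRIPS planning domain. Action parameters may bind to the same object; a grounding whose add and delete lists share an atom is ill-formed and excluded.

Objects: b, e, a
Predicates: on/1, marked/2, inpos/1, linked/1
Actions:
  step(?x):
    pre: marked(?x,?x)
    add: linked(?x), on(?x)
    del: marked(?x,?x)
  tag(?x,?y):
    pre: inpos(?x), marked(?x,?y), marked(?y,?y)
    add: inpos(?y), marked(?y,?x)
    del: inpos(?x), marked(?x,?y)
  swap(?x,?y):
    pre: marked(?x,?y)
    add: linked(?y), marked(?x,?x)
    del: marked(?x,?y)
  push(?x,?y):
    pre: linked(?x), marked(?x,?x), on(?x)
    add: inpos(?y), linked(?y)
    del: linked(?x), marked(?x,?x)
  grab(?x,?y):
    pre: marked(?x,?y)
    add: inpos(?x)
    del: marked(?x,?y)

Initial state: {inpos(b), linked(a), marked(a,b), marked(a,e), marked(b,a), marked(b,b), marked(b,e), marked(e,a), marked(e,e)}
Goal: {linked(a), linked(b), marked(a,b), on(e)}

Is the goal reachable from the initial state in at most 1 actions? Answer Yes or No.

No

1. step(b)  →  {inpos(b), linked(a), linked(b), marked(a,b), marked(a,e), marked(b,a), marked(b,e), marked(e,a), marked(e,e), on(b)}
2. step(e)  →  {inpos(b), linked(a), linked(b), linked(e), marked(a,b), marked(a,e), marked(b,a), marked(b,e), marked(e,a), on(b), on(e)}
optimal plan length = 2; 2 > 1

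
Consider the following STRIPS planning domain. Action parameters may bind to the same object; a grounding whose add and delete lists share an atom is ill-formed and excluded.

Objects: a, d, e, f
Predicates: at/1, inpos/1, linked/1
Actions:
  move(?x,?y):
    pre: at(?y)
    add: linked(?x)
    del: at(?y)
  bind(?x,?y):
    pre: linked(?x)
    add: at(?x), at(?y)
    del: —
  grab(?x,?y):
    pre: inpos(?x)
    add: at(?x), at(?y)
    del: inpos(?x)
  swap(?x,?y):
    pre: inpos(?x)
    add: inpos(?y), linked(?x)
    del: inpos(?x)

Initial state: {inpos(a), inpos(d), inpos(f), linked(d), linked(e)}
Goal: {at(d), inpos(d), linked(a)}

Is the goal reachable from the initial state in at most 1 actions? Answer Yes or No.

No

1. bind(d,a)  →  {at(a), at(d), inpos(a), inpos(d), inpos(f), linked(d), linked(e)}
2. move(a,a)  →  {at(d), inpos(a), inpos(d), inpos(f), linked(a), linked(d), linked(e)}
optimal plan length = 2; 2 > 1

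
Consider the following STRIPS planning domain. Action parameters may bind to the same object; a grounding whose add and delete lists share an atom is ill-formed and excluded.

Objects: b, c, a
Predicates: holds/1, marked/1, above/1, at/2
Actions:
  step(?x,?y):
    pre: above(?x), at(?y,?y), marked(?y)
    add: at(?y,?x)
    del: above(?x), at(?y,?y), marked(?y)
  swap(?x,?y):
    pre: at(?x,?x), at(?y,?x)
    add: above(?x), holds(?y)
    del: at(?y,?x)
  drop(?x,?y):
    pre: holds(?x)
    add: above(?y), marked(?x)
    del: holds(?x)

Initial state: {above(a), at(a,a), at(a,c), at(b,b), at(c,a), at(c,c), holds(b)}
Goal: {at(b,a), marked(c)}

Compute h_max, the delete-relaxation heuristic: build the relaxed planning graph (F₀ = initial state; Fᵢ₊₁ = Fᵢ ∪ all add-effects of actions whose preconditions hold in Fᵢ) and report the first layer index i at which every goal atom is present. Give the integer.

2

F0 = init (7 atoms)
F1 = F0 ∪ {above(b), above(c), holds(a), holds(c), marked(b)}  (12 atoms)
F2 = F1 ∪ {at(b,a), at(b,c), marked(a), marked(c)}  (16 atoms)
goal ⊆ F2  ⇒  h_max = 2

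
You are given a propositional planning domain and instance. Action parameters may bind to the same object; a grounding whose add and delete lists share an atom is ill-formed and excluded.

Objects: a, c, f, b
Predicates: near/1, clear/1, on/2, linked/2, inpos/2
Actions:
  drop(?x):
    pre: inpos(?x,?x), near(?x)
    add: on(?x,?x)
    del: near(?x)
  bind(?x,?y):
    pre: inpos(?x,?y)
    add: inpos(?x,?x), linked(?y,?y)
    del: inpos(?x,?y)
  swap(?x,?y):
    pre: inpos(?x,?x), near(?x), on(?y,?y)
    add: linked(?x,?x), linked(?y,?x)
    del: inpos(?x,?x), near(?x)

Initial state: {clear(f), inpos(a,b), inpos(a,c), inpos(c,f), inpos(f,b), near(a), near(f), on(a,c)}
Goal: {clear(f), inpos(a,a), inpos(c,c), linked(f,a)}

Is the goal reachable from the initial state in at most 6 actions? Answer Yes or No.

1. bind(a,c)  →  {clear(f), inpos(a,a), inpos(a,b), inpos(c,f), inpos(f,b), linked(c,c), near(a), near(f), on(a,c)}
2. bind(c,f)  →  {clear(f), inpos(a,a), inpos(a,b), inpos(c,c), inpos(f,b), linked(c,c), linked(f,f), near(a), near(f), on(a,c)}
3. bind(f,b)  →  {clear(f), inpos(a,a), inpos(a,b), inpos(c,c), inpos(f,f), linked(b,b), linked(c,c), linked(f,f), near(a), near(f), on(a,c)}
4. drop(f)  →  {clear(f), inpos(a,a), inpos(a,b), inpos(c,c), inpos(f,f), linked(b,b), linked(c,c), linked(f,f), near(a), on(a,c), on(f,f)}
5. swap(a,f)  →  {clear(f), inpos(a,b), inpos(c,c), inpos(f,f), linked(a,a), linked(b,b), linked(c,c), linked(f,a), linked(f,f), on(a,c), on(f,f)}
6. bind(a,b)  →  {clear(f), inpos(a,a), inpos(c,c), inpos(f,f), linked(a,a), linked(b,b), linked(c,c), linked(f,a), linked(f,f), on(a,c), on(f,f)}
optimal plan length = 6; 6 ≤ 6

Yes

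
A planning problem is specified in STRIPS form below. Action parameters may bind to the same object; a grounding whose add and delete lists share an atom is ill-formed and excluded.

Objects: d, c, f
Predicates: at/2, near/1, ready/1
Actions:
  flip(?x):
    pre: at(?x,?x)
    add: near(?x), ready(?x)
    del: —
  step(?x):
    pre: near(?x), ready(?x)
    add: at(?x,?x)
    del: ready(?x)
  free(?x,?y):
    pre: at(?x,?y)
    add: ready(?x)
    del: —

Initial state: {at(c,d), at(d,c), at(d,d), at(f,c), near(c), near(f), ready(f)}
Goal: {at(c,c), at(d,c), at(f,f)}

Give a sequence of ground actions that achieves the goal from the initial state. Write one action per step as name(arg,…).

step(f); free(c,d); step(c)

1. step(f)  →  {at(c,d), at(d,c), at(d,d), at(f,c), at(f,f), near(c), near(f)}
2. free(c,d)  →  {at(c,d), at(d,c), at(d,d), at(f,c), at(f,f), near(c), near(f), ready(c)}
3. step(c)  →  {at(c,c), at(c,d), at(d,c), at(d,d), at(f,c), at(f,f), near(c), near(f)}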